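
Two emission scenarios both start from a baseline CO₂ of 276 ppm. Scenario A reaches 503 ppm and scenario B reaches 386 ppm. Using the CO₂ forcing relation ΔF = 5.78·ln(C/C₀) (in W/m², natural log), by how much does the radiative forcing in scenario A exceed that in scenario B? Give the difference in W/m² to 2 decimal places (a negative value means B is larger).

ΔF_A − ΔF_B = 1.53 W/m²

ΔF_A = 5.78 ln(503/276) = 5.78 × 0.60019 = 3.4691 W/m².
ΔF_B = 5.78 ln(386/276) = 5.78 × 0.33544 = 1.9388 W/m².
Difference: 3.4691 − 1.9388 = 1.5303 W/m².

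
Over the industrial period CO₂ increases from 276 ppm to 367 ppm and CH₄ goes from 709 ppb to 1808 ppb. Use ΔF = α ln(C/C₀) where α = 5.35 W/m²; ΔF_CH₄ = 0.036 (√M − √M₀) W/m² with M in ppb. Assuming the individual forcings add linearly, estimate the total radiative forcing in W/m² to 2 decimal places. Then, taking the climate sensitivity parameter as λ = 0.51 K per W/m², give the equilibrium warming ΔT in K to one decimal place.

CO₂: 5.35 × ln(367/276) = 5.35 × ln(1.32971) = 5.35 × 0.28496 = 1.5245 W/m².
CH₄: 0.036 × (√1808 − √709) = 0.036 × (42.5206 − 26.6271) = 0.036 × 15.8935 = 0.5722 W/m².
Total ΔF = 1.5245 + 0.5722 = 2.0967 W/m².
ΔT = λ ΔF = 0.51 × 2.10 = 1.0710 K.

ΔF = 2.10 W/m²; ΔT = 1.1 K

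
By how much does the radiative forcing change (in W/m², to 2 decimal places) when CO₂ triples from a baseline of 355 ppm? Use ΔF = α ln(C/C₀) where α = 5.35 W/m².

Because the forcing depends only on the ratio C/C₀, the initial concentration does not enter.
ΔF = 5.35 × ln(3) = 5.35 × 1.09861 = 5.8776 W/m².

ΔF = 5.88 W/m²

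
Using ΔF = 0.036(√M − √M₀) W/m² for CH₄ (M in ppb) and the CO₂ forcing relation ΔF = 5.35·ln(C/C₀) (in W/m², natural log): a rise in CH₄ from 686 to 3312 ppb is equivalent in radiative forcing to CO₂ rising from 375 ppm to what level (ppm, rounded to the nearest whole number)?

C ≈ 463 ppm

CH₄ forcing: 0.036 × (√3312 − √686) = 0.036 × (57.5500 − 26.1916) = 0.036 × 31.3584 = 1.12890 W/m².
Set 5.35 ln(C/375) = 1.12890: ln(C/375) = 1.12890/5.35 = 0.21101, so C = 375 × e^0.21101 = 375 × 1.23492 = 463.10 ppm.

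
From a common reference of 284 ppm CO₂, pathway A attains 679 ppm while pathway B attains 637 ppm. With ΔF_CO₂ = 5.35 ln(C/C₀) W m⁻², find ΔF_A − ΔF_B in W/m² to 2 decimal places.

ΔF_A = 5.35 ln(679/284) = 5.35 × 0.87165 = 4.6633 W/m².
ΔF_B = 5.35 ln(637/284) = 5.35 × 0.80780 = 4.3217 W/m².
Difference: 4.6633 − 4.3217 = 0.3416 W/m².

ΔF_A − ΔF_B = 0.34 W/m²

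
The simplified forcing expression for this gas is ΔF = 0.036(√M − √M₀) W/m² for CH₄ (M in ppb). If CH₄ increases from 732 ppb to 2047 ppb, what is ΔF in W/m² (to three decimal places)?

CH₄: 0.036 × (√2047 − √732) = 0.036 × (45.2438 − 27.0555) = 0.036 × 18.1883 = 0.6548 W/m².

ΔF = 0.655 W/m²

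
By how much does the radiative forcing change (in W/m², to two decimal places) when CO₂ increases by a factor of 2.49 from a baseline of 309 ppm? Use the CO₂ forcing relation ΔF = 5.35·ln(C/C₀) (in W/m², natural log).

ΔF = 4.88 W/m²

ΔF = 5.35 × ln(2.49) = 5.35 × 0.91228 = 4.8807 W/m².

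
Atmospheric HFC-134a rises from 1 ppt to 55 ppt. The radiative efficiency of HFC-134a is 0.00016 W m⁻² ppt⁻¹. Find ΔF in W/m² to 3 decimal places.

ΔF = 0.009 W/m²

HFC-134a: ΔF = 0.00016 × (55 − 1) = 0.00016 × 54 = 0.0086 W/m².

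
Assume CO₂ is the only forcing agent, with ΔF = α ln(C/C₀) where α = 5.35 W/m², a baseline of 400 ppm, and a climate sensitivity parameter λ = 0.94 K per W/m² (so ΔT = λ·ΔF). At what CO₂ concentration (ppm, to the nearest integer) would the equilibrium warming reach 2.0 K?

Required forcing: ΔF = ΔT/λ = 2.0/0.94 = 2.1277 W/m².
Then ln(C/400) = ΔF/5.35 = 2.1277/5.35 = 0.39770.
So C = 400 × e^0.39770 = 400 × 1.48840 = 595.36 ppm.

C ≈ 595 ppm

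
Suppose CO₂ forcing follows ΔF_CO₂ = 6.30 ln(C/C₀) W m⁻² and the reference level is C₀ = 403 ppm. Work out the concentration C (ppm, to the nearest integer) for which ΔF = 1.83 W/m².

C ≈ 539 ppm

Set 6.30 ln(C/403) = 1.83, so ln(C/403) = 1.83/6.30 = 0.29048.
Then C/403 = e^0.29048 = 1.33707, giving C = 403 × 1.33707 = 538.84 ppm.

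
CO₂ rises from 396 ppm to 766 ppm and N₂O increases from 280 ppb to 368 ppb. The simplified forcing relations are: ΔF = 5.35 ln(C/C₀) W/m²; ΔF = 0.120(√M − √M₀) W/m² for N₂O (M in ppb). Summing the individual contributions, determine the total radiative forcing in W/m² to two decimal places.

ΔF = 3.82 W/m²

CO₂: 5.35 × ln(766/396) = 5.35 × ln(1.93434) = 5.35 × 0.65977 = 3.5298 W/m².
N₂O: 0.120 × (√368 − √280) = 0.120 × (19.1833 − 16.7332) = 0.120 × 2.4501 = 0.2940 W/m².
Total ΔF = 3.5298 + 0.2940 = 3.8238 W/m².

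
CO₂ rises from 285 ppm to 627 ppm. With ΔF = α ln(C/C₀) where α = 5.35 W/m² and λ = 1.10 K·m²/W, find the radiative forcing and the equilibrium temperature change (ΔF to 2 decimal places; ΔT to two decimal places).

CO₂: 5.35 × ln(627/285) = 5.35 × ln(2.20000) = 5.35 × 0.78846 = 4.2183 W/m².
ΔT = λ ΔF = 1.10 × 4.22 = 4.6420 K.

ΔF = 4.22 W/m²; ΔT = 4.64 K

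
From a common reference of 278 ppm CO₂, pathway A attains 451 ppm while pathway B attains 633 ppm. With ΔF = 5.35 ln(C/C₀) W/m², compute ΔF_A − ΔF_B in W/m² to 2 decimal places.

ΔF_A = 5.35 ln(451/278) = 5.35 × 0.48385 = 2.5886 W/m².
ΔF_B = 5.35 ln(633/278) = 5.35 × 0.82285 = 4.4022 W/m².
Difference: 2.5886 − 4.4022 = -1.8136 W/m².

ΔF_A − ΔF_B = -1.81 W/m²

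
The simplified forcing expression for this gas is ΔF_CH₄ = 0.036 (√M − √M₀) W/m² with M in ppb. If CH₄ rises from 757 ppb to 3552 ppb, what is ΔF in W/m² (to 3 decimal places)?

ΔF = 1.155 W/m²

CH₄: 0.036 × (√3552 − √757) = 0.036 × (59.5987 − 27.5136) = 0.036 × 32.0851 = 1.1551 W/m².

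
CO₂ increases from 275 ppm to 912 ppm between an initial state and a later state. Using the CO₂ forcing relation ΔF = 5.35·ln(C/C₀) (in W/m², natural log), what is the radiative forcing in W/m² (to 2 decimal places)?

CO₂: 5.35 × ln(912/275) = 5.35 × ln(3.31636) = 5.35 × 1.19887 = 6.4140 W/m².

ΔF = 6.41 W/m²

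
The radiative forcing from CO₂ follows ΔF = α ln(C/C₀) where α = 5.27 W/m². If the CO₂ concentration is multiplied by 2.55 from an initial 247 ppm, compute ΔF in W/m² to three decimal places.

Because the forcing depends only on the ratio C/C₀, the initial concentration does not enter.
ΔF = 5.27 × ln(2.55) = 5.27 × 0.93609 = 4.9332 W/m².

ΔF = 4.933 W/m²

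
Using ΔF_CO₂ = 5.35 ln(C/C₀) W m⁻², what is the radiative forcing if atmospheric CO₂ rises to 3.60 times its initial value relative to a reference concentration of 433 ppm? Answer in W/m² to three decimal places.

ΔF = 5.35 × ln(3.60) = 5.35 × 1.28093 = 6.8530 W/m².

ΔF = 6.853 W/m²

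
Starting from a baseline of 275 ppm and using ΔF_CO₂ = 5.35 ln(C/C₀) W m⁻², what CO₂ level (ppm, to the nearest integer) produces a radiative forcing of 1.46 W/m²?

Set 5.35 ln(C/275) = 1.46, so ln(C/275) = 1.46/5.35 = 0.27290.
Then C/275 = e^0.27290 = 1.31377, giving C = 275 × 1.31377 = 361.29 ppm.

C ≈ 361 ppm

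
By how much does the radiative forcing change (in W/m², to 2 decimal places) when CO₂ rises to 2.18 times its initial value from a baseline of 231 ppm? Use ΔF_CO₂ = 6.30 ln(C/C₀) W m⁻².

ΔF = 4.91 W/m²

ΔF = 6.30 × ln(2.18) = 6.30 × 0.77932 = 4.9097 W/m².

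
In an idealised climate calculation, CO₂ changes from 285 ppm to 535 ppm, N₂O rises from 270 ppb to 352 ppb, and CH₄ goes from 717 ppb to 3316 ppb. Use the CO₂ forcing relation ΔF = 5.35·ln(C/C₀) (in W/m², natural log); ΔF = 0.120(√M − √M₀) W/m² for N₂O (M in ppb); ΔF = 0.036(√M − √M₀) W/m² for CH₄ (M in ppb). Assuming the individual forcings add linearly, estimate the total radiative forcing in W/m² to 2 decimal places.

ΔF = 4.76 W/m²

CO₂: 5.35 × ln(535/285) = 5.35 × ln(1.87719) = 5.35 × 0.62978 = 3.3693 W/m².
N₂O: 0.120 × (√352 − √270) = 0.120 × (18.7617 − 16.4317) = 0.120 × 2.3300 = 0.2796 W/m².
CH₄: 0.036 × (√3316 − √717) = 0.036 × (57.5847 − 26.7769) = 0.036 × 30.8078 = 1.1091 W/m².
Total ΔF = 3.3693 + 0.2796 + 1.1091 = 4.7580 W/m².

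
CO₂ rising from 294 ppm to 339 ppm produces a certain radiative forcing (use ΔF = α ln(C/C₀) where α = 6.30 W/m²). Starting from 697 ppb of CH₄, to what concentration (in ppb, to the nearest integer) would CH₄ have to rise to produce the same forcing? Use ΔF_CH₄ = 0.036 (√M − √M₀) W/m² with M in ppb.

CO₂ forcing: 6.30 × ln(339/294) = 6.30 × 0.142420 = 0.89725 W/m².
Set 0.036(√M − √697) = 0.89725: √M = 0.89725/0.036 + √697 = 24.9236 + 26.4008 = 51.3244.
M = (51.3244)² = 2634.19 ppb.

M ≈ 2634 ppb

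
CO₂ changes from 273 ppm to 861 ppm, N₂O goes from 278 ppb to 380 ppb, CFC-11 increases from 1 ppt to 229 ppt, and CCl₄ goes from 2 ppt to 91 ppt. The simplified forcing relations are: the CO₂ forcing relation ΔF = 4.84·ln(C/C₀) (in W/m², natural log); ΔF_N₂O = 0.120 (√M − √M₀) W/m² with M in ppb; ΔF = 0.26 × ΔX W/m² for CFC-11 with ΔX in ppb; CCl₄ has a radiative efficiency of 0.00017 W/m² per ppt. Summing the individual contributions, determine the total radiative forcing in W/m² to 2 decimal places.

CO₂: 4.84 × ln(861/273) = 4.84 × ln(3.15385) = 4.84 × 1.14862 = 5.5593 W/m².
N₂O: 0.120 × (√380 − √278) = 0.120 × (19.4936 − 16.6733) = 0.120 × 2.8203 = 0.3384 W/m².
CFC-11: Δ = 229 − 1 = 228 ppt = 0.228 ppb; ΔF = 0.26 × 0.228 = 0.0593 W/m².
CCl₄: ΔF = 0.00017 × (91 − 2) = 0.00017 × 89 = 0.0151 W/m².
Total ΔF = 5.5593 + 0.3384 + 0.0593 + 0.0151 = 5.9721 W/m².

ΔF = 5.97 W/m²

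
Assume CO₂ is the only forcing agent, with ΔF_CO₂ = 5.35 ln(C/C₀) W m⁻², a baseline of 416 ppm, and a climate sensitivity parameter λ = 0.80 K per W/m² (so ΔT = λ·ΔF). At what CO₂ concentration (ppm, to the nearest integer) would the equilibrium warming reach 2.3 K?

Required forcing: ΔF = ΔT/λ = 2.3/0.80 = 2.8750 W/m².
Then ln(C/416) = ΔF/5.35 = 2.8750/5.35 = 0.53738.
So C = 416 × e^0.53738 = 416 × 1.71152 = 711.99 ppm.

C ≈ 712 ppm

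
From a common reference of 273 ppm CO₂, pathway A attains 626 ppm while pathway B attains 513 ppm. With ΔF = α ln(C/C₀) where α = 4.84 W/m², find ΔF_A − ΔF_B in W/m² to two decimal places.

ΔF_A − ΔF_B = 0.96 W/m²

ΔF_A = 4.84 ln(626/273) = 4.84 × 0.82988 = 4.0166 W/m².
ΔF_B = 4.84 ln(513/273) = 4.84 × 0.63080 = 3.0531 W/m².
Difference: 4.0166 − 3.0531 = 0.9635 W/m².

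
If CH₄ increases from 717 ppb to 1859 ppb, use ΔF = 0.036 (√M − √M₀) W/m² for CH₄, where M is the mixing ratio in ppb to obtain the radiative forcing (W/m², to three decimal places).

ΔF = 0.588 W/m²

CH₄: 0.036 × (√1859 − √717) = 0.036 × (43.1161 − 26.7769) = 0.036 × 16.3392 = 0.5882 W/m².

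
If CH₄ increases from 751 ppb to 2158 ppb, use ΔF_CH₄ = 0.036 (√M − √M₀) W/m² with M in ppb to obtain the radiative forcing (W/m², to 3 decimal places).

ΔF = 0.686 W/m²

CH₄: 0.036 × (√2158 − √751) = 0.036 × (46.4543 − 27.4044) = 0.036 × 19.0499 = 0.6858 W/m².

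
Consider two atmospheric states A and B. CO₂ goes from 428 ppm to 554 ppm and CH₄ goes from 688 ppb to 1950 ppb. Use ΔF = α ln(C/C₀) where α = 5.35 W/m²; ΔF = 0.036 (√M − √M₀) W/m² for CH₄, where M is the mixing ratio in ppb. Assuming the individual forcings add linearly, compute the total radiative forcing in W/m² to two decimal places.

CO₂: 5.35 × ln(554/428) = 5.35 × ln(1.29439) = 5.35 × 0.25804 = 1.3805 W/m².
CH₄: 0.036 × (√1950 − √688) = 0.036 × (44.1588 − 26.2298) = 0.036 × 17.9290 = 0.6454 W/m².
Total ΔF = 1.3805 + 0.6454 = 2.0259 W/m².

ΔF = 2.03 W/m²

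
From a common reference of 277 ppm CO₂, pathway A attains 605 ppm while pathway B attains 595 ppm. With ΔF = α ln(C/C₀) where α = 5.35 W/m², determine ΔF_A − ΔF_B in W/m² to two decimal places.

ΔF_A − ΔF_B = 0.09 W/m²

ΔF_A = 5.35 ln(605/277) = 5.35 × 0.78121 = 4.1795 W/m².
ΔF_B = 5.35 ln(595/277) = 5.35 × 0.76454 = 4.0903 W/m².
Difference: 4.1795 − 4.0903 = 0.0892 W/m².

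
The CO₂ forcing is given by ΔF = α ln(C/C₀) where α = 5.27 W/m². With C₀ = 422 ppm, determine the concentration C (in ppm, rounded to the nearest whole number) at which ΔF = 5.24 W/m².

Set 5.27 ln(C/422) = 5.24, so ln(C/422) = 5.24/5.27 = 0.99431.
Then C/422 = e^0.99431 = 2.70286, giving C = 422 × 2.70286 = 1140.61 ppm.

C ≈ 1141 ppm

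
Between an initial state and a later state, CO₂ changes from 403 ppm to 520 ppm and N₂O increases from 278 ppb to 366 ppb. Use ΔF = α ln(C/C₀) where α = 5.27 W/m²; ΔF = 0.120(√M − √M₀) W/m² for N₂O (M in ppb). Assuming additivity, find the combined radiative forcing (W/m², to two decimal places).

CO₂: 5.27 × ln(520/403) = 5.27 × ln(1.29032) = 5.27 × 0.25489 = 1.3433 W/m².
N₂O: 0.120 × (√366 − √278) = 0.120 × (19.1311 − 16.6733) = 0.120 × 2.4578 = 0.2949 W/m².
Total ΔF = 1.3433 + 0.2949 = 1.6382 W/m².

ΔF = 1.64 W/m²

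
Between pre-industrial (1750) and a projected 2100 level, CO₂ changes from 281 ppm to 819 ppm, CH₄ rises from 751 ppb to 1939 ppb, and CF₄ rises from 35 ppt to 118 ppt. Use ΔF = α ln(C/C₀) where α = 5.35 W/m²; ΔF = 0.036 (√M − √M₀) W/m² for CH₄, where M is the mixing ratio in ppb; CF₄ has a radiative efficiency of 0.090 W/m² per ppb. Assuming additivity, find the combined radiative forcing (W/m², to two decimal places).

ΔF = 6.33 W/m²

CO₂: 5.35 × ln(819/281) = 5.35 × ln(2.91459) = 5.35 × 1.06973 = 5.7231 W/m².
CH₄: 0.036 × (√1939 − √751) = 0.036 × (44.0341 − 27.4044) = 0.036 × 16.6297 = 0.5987 W/m².
CF₄: Δ = 118 − 35 = 83 ppt = 0.083 ppb; ΔF = 0.090 × 0.083 = 0.0075 W/m².
Total ΔF = 5.7231 + 0.5987 + 0.0075 = 6.3293 W/m².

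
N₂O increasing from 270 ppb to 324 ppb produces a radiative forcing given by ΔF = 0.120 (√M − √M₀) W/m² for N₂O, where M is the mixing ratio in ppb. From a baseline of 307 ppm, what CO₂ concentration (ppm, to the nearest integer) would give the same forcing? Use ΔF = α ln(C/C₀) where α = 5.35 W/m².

C ≈ 318 ppm

N₂O forcing: 0.120 × (√324 − √270) = 0.120 × (18.0000 − 16.4317) = 0.120 × 1.5683 = 0.18820 W/m².
Set 5.35 ln(C/307) = 0.18820: ln(C/307) = 0.18820/5.35 = 0.03518, so C = 307 × e^0.03518 = 307 × 1.03581 = 317.99 ppm.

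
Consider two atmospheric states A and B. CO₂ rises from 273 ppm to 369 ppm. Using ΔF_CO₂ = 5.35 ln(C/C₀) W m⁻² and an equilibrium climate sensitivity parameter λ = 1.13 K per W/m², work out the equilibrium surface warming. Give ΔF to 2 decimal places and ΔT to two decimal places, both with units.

ΔF = 1.61 W/m²; ΔT = 1.82 K

CO₂: 5.35 × ln(369/273) = 5.35 × ln(1.35165) = 5.35 × 0.30133 = 1.6121 W/m².
ΔT = λ ΔF = 1.13 × 1.61 = 1.8193 K.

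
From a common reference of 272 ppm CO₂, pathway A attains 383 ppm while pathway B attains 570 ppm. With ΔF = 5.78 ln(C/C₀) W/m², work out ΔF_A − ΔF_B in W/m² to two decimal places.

ΔF_A = 5.78 ln(383/272) = 5.78 × 0.34223 = 1.9781 W/m².
ΔF_B = 5.78 ln(570/272) = 5.78 × 0.73983 = 4.2762 W/m².
Difference: 1.9781 − 4.2762 = -2.2981 W/m².
(Equivalently, ΔF_A − ΔF_B = 5.78 ln(383/570) = 5.78 × -0.39760 = -2.2981 W/m².)

ΔF_A − ΔF_B = -2.30 W/m²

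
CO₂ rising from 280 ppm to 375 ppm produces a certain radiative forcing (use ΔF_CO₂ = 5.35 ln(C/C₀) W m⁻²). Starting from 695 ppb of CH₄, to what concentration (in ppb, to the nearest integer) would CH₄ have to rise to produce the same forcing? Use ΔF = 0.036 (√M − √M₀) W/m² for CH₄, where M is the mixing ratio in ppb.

CO₂ forcing: 5.35 × ln(375/280) = 5.35 × 0.292136 = 1.56293 W/m².
Set 0.036(√M − √695) = 1.56293: √M = 1.56293/0.036 + √695 = 43.4147 + 26.3629 = 69.7776.
M = (69.7776)² = 4868.91 ppb.

M ≈ 4869 ppb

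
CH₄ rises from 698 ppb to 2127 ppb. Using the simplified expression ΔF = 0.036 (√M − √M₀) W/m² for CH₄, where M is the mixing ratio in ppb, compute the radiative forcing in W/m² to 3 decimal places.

CH₄: 0.036 × (√2127 − √698) = 0.036 × (46.1194 − 26.4197) = 0.036 × 19.6997 = 0.7092 W/m².

ΔF = 0.709 W/m²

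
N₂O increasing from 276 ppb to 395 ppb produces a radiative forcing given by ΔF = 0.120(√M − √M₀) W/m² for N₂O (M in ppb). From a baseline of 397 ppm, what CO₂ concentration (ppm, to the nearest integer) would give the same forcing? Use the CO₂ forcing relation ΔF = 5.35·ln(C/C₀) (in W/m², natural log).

C ≈ 427 ppm

N₂O forcing: 0.120 × (√395 − √276) = 0.120 × (19.8746 − 16.6132) = 0.120 × 3.2614 = 0.39137 W/m².
Set 5.35 ln(C/397) = 0.39137: ln(C/397) = 0.39137/5.35 = 0.07315, so C = 397 × e^0.07315 = 397 × 1.07589 = 427.13 ppm.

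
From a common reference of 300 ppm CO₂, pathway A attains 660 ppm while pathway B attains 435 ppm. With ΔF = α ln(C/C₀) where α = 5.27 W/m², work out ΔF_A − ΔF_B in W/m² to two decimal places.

ΔF_A − ΔF_B = 2.20 W/m²

ΔF_A = 5.27 ln(660/300) = 5.27 × 0.78846 = 4.1552 W/m².
ΔF_B = 5.27 ln(435/300) = 5.27 × 0.37156 = 1.9581 W/m².
Difference: 4.1552 − 1.9581 = 2.1971 W/m².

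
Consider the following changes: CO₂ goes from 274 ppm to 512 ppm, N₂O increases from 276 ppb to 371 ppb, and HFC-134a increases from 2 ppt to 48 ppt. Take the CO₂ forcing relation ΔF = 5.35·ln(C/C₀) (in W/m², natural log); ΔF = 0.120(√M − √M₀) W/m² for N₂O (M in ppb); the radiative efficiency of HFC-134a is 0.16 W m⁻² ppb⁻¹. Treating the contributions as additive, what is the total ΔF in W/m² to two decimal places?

CO₂: 5.35 × ln(512/274) = 5.35 × ln(1.86861) = 5.35 × 0.62519 = 3.3448 W/m².
N₂O: 0.120 × (√371 − √276) = 0.120 × (19.2614 − 16.6132) = 0.120 × 2.6482 = 0.3178 W/m².
HFC-134a: Δ = 48 − 2 = 46 ppt = 0.046 ppb; ΔF = 0.16 × 0.046 = 0.0074 W/m².
Total ΔF = 3.3448 + 0.3178 + 0.0074 = 3.6700 W/m².

ΔF = 3.67 W/m²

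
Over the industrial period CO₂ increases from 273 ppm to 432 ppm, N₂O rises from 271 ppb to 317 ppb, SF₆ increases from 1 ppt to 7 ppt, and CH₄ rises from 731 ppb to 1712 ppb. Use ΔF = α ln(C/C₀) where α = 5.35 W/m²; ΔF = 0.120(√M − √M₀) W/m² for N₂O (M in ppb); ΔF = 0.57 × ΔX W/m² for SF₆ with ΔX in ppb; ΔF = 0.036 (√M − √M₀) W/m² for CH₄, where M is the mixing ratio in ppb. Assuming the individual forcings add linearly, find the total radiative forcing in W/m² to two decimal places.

ΔF = 3.14 W/m²

CO₂: 5.35 × ln(432/273) = 5.35 × ln(1.58242) = 5.35 × 0.45896 = 2.4554 W/m².
N₂O: 0.120 × (√317 − √271) = 0.120 × (17.8045 − 16.4621) = 0.120 × 1.3424 = 0.1611 W/m².
SF₆: Δ = 7 − 1 = 6 ppt = 0.006 ppb; ΔF = 0.57 × 0.006 = 0.0034 W/m².
CH₄: 0.036 × (√1712 − √731) = 0.036 × (41.3763 − 27.0370) = 0.036 × 14.3393 = 0.5162 W/m².
Total ΔF = 2.4554 + 0.1611 + 0.0034 + 0.5162 = 3.1361 W/m².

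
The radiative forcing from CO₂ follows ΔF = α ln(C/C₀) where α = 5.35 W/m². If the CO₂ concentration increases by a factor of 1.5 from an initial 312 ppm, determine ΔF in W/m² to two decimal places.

Because the forcing depends only on the ratio C/C₀, the initial concentration does not enter.
ΔF = 5.35 × ln(1.5) = 5.35 × 0.40547 = 2.1693 W/m².

ΔF = 2.17 W/m²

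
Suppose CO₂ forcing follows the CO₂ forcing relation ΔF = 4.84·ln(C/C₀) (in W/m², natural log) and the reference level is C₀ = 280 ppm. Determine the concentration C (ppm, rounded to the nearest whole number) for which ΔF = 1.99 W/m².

C ≈ 422 ppm

Set 4.84 ln(C/280) = 1.99, so ln(C/280) = 1.99/4.84 = 0.41116.
Then C/280 = e^0.41116 = 1.50857, giving C = 280 × 1.50857 = 422.40 ppm.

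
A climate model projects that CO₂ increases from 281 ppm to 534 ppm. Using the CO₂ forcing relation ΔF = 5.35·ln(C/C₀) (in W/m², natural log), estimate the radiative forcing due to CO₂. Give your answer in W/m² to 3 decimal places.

CO₂ absorption bands are partially saturated, so forcing scales with the logarithm of the concentration ratio.
CO₂: 5.35 × ln(534/281) = 5.35 × ln(1.90036) = 5.35 × 0.64204 = 3.4349 W/m².

ΔF = 3.435 W/m²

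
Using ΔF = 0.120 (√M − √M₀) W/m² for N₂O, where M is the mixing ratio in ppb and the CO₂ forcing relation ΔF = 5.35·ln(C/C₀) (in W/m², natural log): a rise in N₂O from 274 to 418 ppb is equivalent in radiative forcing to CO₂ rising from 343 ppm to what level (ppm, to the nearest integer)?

C ≈ 374 ppm

N₂O forcing: 0.120 × (√418 − √274) = 0.120 × (20.4450 − 16.5529) = 0.120 × 3.8921 = 0.46705 W/m².
Set 5.35 ln(C/343) = 0.46705: ln(C/343) = 0.46705/5.35 = 0.08730, so C = 343 × e^0.08730 = 343 × 1.09122 = 374.29 ppm.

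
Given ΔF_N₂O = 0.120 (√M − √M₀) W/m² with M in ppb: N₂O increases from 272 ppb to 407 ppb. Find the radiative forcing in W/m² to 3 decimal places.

N₂O: 0.120 × (√407 − √272) = 0.120 × (20.1742 − 16.4924) = 0.120 × 3.6818 = 0.4418 W/m².

ΔF = 0.442 W/m²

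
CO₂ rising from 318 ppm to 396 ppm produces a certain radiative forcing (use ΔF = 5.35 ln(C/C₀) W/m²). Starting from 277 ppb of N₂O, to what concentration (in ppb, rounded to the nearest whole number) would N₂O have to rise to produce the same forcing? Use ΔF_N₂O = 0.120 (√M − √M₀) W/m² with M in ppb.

CO₂ forcing: 5.35 × ln(396/318) = 5.35 × 0.219363 = 1.17359 W/m².
Set 0.120(√M − √277) = 1.17359: √M = 1.17359/0.120 + √277 = 9.7799 + 16.6433 = 26.4232.
M = (26.4232)² = 698.19 ppb.

M ≈ 698 ppb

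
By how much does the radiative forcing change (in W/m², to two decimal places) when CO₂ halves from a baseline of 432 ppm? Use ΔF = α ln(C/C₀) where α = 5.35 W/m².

ΔF = 5.35 × ln(0.5) = 5.35 × -0.69315 = -3.7084 W/m².

ΔF = -3.71 W/m²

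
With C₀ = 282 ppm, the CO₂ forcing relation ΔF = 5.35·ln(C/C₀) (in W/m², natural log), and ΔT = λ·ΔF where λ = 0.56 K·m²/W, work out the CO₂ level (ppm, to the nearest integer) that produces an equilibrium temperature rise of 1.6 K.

Required forcing: ΔF = ΔT/λ = 1.6/0.56 = 2.8571 W/m².
Then ln(C/282) = ΔF/5.35 = 2.8571/5.35 = 0.53404.
So C = 282 × e^0.53404 = 282 × 1.70581 = 481.04 ppm.

C ≈ 481 ppm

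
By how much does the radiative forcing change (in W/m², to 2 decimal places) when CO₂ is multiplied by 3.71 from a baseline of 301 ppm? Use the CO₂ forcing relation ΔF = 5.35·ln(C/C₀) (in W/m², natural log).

ΔF = 5.35 × ln(3.71) = 5.35 × 1.31103 = 7.0140 W/m².

ΔF = 7.01 W/m²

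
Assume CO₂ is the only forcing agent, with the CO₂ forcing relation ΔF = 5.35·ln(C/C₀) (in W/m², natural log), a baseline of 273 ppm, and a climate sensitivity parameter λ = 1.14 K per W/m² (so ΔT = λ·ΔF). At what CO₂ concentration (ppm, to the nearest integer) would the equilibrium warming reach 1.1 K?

C ≈ 327 ppm

Required forcing: ΔF = ΔT/λ = 1.1/1.14 = 0.9649 W/m².
Then ln(C/273) = ΔF/5.35 = 0.9649/5.35 = 0.18036.
So C = 273 × e^0.18036 = 273 × 1.19765 = 326.96 ppm.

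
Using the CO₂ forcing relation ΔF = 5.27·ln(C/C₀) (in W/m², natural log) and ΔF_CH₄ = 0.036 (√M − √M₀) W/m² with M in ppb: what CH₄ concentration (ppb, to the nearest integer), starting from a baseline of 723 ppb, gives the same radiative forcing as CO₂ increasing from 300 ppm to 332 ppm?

M ≈ 1741 ppb

CO₂ forcing: 5.27 × ln(332/300) = 5.27 × 0.101352 = 0.53413 W/m².
Set 0.036(√M − √723) = 0.53413: √M = 0.53413/0.036 + √723 = 14.8369 + 26.8887 = 41.7256.
M = (41.7256)² = 1741.03 ppb.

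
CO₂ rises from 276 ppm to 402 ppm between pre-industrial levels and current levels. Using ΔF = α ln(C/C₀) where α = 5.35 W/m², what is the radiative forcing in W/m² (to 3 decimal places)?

ΔF = 2.012 W/m²

CO₂: 5.35 × ln(402/276) = 5.35 × ln(1.45652) = 5.35 × 0.37605 = 2.0119 W/m².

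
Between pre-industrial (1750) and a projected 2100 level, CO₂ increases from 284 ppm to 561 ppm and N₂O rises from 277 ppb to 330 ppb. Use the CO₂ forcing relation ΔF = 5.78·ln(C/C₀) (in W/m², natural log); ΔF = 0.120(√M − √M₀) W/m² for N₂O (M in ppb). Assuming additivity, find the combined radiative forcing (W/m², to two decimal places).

ΔF = 4.12 W/m²

CO₂: 5.78 × ln(561/284) = 5.78 × ln(1.97535) = 5.78 × 0.68075 = 3.9347 W/m².
N₂O: 0.120 × (√330 − √277) = 0.120 × (18.1659 − 16.6433) = 0.120 × 1.5226 = 0.1827 W/m².
Total ΔF = 3.9347 + 0.1827 = 4.1174 W/m².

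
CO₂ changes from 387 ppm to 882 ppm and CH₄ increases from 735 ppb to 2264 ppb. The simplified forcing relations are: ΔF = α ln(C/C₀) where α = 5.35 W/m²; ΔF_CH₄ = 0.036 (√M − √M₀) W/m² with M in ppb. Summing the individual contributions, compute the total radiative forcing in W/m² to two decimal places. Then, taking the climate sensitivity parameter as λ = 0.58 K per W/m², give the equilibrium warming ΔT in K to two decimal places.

CO₂: 5.35 × ln(882/387) = 5.35 × ln(2.27907) = 5.35 × 0.82377 = 4.4072 W/m².
CH₄: 0.036 × (√2264 − √735) = 0.036 × (47.5815 − 27.1109) = 0.036 × 20.4706 = 0.7369 W/m².
Total ΔF = 4.4072 + 0.7369 = 5.1441 W/m².
ΔT = λ ΔF = 0.58 × 5.14 = 2.9812 K.

ΔF = 5.14 W/m²; ΔT = 2.98 K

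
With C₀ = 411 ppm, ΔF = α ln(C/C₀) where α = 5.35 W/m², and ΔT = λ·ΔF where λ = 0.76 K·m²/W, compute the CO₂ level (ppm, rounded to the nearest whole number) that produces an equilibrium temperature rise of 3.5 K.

C ≈ 972 ppm

Required forcing: ΔF = ΔT/λ = 3.5/0.76 = 4.6053 W/m².
Then ln(C/411) = ΔF/5.35 = 4.6053/5.35 = 0.86080.
So C = 411 × e^0.86080 = 411 × 2.36505 = 972.04 ppm.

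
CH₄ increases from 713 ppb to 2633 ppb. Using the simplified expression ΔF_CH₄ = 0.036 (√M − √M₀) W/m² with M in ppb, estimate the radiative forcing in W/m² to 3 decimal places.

CH₄: 0.036 × (√2633 − √713) = 0.036 × (51.3128 − 26.7021) = 0.036 × 24.6107 = 0.8860 W/m².

ΔF = 0.886 W/m²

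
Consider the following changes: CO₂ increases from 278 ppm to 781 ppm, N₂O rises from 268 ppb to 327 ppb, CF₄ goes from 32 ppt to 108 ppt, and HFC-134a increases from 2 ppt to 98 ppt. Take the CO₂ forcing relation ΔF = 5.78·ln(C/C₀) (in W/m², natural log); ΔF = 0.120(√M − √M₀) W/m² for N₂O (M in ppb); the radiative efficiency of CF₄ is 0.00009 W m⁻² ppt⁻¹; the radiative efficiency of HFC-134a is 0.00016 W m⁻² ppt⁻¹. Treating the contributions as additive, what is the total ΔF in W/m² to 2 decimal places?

CO₂: 5.78 × ln(781/278) = 5.78 × ln(2.80935) = 5.78 × 1.03295 = 5.9705 W/m².
N₂O: 0.120 × (√327 − √268) = 0.120 × (18.0831 − 16.3707) = 0.120 × 1.7124 = 0.2055 W/m².
CF₄: ΔF = 0.00009 × (108 − 32) = 0.00009 × 76 = 0.0068 W/m².
HFC-134a: ΔF = 0.00016 × (98 − 2) = 0.00016 × 96 = 0.0154 W/m².
Total ΔF = 5.9705 + 0.2055 + 0.0068 + 0.0154 = 6.1982 W/m².

ΔF = 6.20 W/m²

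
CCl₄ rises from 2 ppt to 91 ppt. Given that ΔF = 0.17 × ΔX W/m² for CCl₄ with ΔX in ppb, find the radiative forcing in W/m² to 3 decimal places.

ΔF = 0.015 W/m²

CCl₄: Δ = 91 − 2 = 89 ppt = 0.089 ppb; ΔF = 0.17 × 0.089 = 0.0151 W/m².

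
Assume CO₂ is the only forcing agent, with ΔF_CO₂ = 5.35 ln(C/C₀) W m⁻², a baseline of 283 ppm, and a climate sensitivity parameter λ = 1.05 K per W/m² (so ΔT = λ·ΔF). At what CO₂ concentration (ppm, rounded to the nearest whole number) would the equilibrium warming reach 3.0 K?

C ≈ 483 ppm

Required forcing: ΔF = ΔT/λ = 3.0/1.05 = 2.8571 W/m².
Then ln(C/283) = ΔF/5.35 = 2.8571/5.35 = 0.53404.
So C = 283 × e^0.53404 = 283 × 1.70581 = 482.74 ppm.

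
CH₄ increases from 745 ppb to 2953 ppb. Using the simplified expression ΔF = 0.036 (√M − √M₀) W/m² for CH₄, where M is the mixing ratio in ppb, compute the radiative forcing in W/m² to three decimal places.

CH₄: 0.036 × (√2953 − √745) = 0.036 × (54.3415 − 27.2947) = 0.036 × 27.0468 = 0.9737 W/m².

ΔF = 0.974 W/m²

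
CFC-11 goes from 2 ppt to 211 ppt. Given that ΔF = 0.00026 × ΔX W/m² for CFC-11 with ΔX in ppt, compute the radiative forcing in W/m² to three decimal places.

CFC-11: ΔF = 0.00026 × (211 − 2) = 0.00026 × 209 = 0.0543 W/m².

ΔF = 0.054 W/m²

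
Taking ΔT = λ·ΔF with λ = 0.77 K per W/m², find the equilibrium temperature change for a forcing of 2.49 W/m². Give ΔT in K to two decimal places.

ΔT = λ ΔF = 0.77 × 2.49 = 1.9173 K.

ΔT = 1.92 K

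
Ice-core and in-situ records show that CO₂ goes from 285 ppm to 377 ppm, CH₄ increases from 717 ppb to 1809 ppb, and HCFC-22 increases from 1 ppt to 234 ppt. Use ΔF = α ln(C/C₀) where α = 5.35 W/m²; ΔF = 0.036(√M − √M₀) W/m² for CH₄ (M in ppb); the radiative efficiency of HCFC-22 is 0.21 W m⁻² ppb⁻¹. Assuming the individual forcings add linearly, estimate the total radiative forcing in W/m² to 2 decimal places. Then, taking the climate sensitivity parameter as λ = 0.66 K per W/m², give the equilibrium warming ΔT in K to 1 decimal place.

CO₂: 5.35 × ln(377/285) = 5.35 × ln(1.32281) = 5.35 × 0.27976 = 1.4967 W/m².
CH₄: 0.036 × (√1809 − √717) = 0.036 × (42.5323 − 26.7769) = 0.036 × 15.7554 = 0.5672 W/m².
HCFC-22: Δ = 234 − 1 = 233 ppt = 0.233 ppb; ΔF = 0.21 × 0.233 = 0.0489 W/m².
Total ΔF = 1.4967 + 0.5672 + 0.0489 = 2.1128 W/m².
ΔT = λ ΔF = 0.66 × 2.11 = 1.3926 K.

ΔF = 2.11 W/m²; ΔT = 1.4 K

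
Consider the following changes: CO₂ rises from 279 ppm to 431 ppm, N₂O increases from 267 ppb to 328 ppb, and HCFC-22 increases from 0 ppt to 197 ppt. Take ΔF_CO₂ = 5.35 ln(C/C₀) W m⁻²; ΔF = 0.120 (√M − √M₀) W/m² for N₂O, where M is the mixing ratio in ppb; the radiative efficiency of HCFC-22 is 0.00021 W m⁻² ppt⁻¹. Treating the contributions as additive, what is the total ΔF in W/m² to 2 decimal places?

ΔF = 2.58 W/m²

CO₂: 5.35 × ln(431/279) = 5.35 × ln(1.54480) = 5.35 × 0.43489 = 2.3267 W/m².
N₂O: 0.120 × (√328 − √267) = 0.120 × (18.1108 − 16.3401) = 0.120 × 1.7707 = 0.2125 W/m².
HCFC-22: ΔF = 0.00021 × (197 − 0) = 0.00021 × 197 = 0.0414 W/m².
Total ΔF = 2.3267 + 0.2125 + 0.0414 = 2.5806 W/m².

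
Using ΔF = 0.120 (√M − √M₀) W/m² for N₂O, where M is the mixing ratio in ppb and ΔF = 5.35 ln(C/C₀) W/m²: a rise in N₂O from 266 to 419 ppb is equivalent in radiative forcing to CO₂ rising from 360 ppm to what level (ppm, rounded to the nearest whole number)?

C ≈ 395 ppm

N₂O forcing: 0.120 × (√419 − √266) = 0.120 × (20.4695 − 16.3095) = 0.120 × 4.1600 = 0.49920 W/m².
Set 5.35 ln(C/360) = 0.49920: ln(C/360) = 0.49920/5.35 = 0.09331, so C = 360 × e^0.09331 = 360 × 1.09780 = 395.21 ppm.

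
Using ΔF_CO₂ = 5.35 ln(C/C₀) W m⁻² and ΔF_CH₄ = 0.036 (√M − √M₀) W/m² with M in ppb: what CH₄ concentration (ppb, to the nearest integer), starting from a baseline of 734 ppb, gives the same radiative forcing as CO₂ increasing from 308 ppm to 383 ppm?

M ≈ 3538 ppb

CO₂ forcing: 5.35 × ln(383/308) = 5.35 × 0.217935 = 1.16595 W/m².
Set 0.036(√M − √734) = 1.16595: √M = 1.16595/0.036 + √734 = 32.3875 + 27.0924 = 59.4799.
M = (59.4799)² = 3537.86 ppb.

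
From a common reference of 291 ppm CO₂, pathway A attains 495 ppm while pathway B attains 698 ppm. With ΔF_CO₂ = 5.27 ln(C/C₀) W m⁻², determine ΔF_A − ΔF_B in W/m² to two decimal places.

ΔF_A − ΔF_B = -1.81 W/m²

ΔF_A = 5.27 ln(495/291) = 5.27 × 0.53123 = 2.7996 W/m².
ΔF_B = 5.27 ln(698/291) = 5.27 × 0.87490 = 4.6107 W/m².
Difference: 2.7996 − 4.6107 = -1.8111 W/m².
(Equivalently, ΔF_A − ΔF_B = 5.27 ln(495/698) = 5.27 × -0.34366 = -1.8111 W/m².)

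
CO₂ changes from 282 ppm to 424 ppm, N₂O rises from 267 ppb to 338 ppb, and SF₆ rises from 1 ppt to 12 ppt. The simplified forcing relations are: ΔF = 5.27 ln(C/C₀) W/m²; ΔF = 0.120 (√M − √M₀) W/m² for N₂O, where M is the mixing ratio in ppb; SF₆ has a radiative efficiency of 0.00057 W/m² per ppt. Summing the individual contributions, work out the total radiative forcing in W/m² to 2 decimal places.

ΔF = 2.40 W/m²

CO₂: 5.27 × ln(424/282) = 5.27 × ln(1.50355) = 5.27 × 0.40783 = 2.1493 W/m².
N₂O: 0.120 × (√338 − √267) = 0.120 × (18.3848 − 16.3401) = 0.120 × 2.0447 = 0.2454 W/m².
SF₆: ΔF = 0.00057 × (12 − 1) = 0.00057 × 11 = 0.0063 W/m².
Total ΔF = 2.1493 + 0.2454 + 0.0063 = 2.4010 W/m².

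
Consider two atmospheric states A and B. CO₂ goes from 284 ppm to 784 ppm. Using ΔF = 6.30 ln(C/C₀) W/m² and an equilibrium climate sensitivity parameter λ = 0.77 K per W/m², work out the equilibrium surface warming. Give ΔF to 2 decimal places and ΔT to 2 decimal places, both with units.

ΔF = 6.40 W/m²; ΔT = 4.93 K

CO₂: 6.30 × ln(784/284) = 6.30 × ln(2.76056) = 6.30 × 1.01543 = 6.3972 W/m².
ΔT = λ ΔF = 0.77 × 6.40 = 4.9280 K.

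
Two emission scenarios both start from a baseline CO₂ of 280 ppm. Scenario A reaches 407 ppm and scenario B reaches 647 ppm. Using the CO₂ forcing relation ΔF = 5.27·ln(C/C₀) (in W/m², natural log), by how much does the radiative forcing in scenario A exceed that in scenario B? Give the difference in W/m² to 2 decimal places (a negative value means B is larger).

ΔF_A = 5.27 ln(407/280) = 5.27 × 0.37402 = 1.9711 W/m².
ΔF_B = 5.27 ln(647/280) = 5.27 × 0.83756 = 4.4139 W/m².
Difference: 1.9711 − 4.4139 = -2.4428 W/m².

ΔF_A − ΔF_B = -2.44 W/m²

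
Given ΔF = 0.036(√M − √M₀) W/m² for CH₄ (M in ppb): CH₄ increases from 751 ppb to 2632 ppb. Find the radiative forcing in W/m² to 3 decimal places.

CH₄: 0.036 × (√2632 − √751) = 0.036 × (51.3030 − 27.4044) = 0.036 × 23.8986 = 0.8603 W/m².

ΔF = 0.860 W/m²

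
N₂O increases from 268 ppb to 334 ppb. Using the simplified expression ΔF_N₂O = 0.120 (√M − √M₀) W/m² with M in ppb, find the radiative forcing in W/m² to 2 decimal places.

N₂O: 0.120 × (√334 − √268) = 0.120 × (18.2757 − 16.3707) = 0.120 × 1.9050 = 0.2286 W/m².

ΔF = 0.23 W/m²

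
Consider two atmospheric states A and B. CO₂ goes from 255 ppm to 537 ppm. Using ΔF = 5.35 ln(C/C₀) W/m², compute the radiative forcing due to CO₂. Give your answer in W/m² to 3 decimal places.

ΔF = 3.984 W/m²

CO₂ absorption bands are partially saturated, so forcing scales with the logarithm of the concentration ratio.
CO₂: 5.35 × ln(537/255) = 5.35 × ln(2.10588) = 5.35 × 0.74473 = 3.9843 W/m².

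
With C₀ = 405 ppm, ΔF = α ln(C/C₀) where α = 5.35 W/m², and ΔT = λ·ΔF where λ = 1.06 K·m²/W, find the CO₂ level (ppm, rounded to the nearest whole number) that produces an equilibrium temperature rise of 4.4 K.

C ≈ 880 ppm

Required forcing: ΔF = ΔT/λ = 4.4/1.06 = 4.1509 W/m².
Then ln(C/405) = ΔF/5.35 = 4.1509/5.35 = 0.77587.
So C = 405 × e^0.77587 = 405 × 2.17248 = 879.85 ppm.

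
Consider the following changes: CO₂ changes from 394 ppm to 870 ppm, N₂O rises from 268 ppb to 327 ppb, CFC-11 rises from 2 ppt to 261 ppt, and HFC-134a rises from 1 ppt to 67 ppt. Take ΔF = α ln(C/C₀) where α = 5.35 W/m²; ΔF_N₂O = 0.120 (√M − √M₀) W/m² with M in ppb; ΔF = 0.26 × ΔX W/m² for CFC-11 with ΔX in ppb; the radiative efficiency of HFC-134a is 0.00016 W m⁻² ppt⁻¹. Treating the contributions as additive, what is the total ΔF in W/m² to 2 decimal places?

ΔF = 4.52 W/m²

CO₂: 5.35 × ln(870/394) = 5.35 × ln(2.20812) = 5.35 × 0.79214 = 4.2379 W/m².
N₂O: 0.120 × (√327 − √268) = 0.120 × (18.0831 − 16.3707) = 0.120 × 1.7124 = 0.2055 W/m².
CFC-11: Δ = 261 − 2 = 259 ppt = 0.259 ppb; ΔF = 0.26 × 0.259 = 0.0673 W/m².
HFC-134a: ΔF = 0.00016 × (67 − 1) = 0.00016 × 66 = 0.0106 W/m².
Total ΔF = 4.2379 + 0.2055 + 0.0673 + 0.0106 = 4.5213 W/m².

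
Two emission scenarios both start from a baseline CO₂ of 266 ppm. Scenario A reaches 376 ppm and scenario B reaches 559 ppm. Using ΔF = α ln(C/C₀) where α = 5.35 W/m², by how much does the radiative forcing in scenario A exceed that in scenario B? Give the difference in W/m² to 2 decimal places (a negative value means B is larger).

ΔF_A = 5.35 ln(376/266) = 5.35 × 0.34609 = 1.8516 W/m².
ΔF_B = 5.35 ln(559/266) = 5.35 × 0.74265 = 3.9732 W/m².
Difference: 1.8516 − 3.9732 = -2.1216 W/m².
(Equivalently, ΔF_A − ΔF_B = 5.35 ln(376/559) = 5.35 × -0.39656 = -2.1216 W/m².)

ΔF_A − ΔF_B = -2.12 W/m²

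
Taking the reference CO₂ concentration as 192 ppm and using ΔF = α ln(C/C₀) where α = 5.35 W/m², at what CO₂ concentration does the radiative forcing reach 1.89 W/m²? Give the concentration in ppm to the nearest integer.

C ≈ 273 ppm

Set 5.35 ln(C/192) = 1.89, so ln(C/192) = 1.89/5.35 = 0.35327.
Then C/192 = e^0.35327 = 1.42372, giving C = 192 × 1.42372 = 273.35 ppm.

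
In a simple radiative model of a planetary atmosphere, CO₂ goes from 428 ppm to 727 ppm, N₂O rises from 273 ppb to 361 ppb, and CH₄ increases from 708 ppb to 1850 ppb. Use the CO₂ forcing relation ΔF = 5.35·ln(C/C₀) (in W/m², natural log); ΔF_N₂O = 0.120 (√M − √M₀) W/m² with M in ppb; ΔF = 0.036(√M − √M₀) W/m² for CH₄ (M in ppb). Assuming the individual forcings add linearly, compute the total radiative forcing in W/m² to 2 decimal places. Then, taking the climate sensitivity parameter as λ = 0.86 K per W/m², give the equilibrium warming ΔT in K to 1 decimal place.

CO₂: 5.35 × ln(727/428) = 5.35 × ln(1.69860) = 5.35 × 0.52980 = 2.8344 W/m².
N₂O: 0.120 × (√361 − √273) = 0.120 × (19.0000 − 16.5227) = 0.120 × 2.4773 = 0.2973 W/m².
CH₄: 0.036 × (√1850 − √708) = 0.036 × (43.0116 − 26.6083) = 0.036 × 16.4033 = 0.5905 W/m².
Total ΔF = 2.8344 + 0.2973 + 0.5905 = 3.7222 W/m².
ΔT = λ ΔF = 0.86 × 3.72 = 3.1992 K.

ΔF = 3.72 W/m²; ΔT = 3.2 K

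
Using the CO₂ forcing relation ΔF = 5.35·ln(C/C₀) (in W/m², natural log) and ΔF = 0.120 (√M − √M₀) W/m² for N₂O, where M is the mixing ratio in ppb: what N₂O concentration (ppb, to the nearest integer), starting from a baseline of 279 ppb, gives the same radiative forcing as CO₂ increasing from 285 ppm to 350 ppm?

M ≈ 669 ppb

CO₂ forcing: 5.35 × ln(350/285) = 5.35 × 0.205444 = 1.09913 W/m².
Set 0.120(√M − √279) = 1.09913: √M = 1.09913/0.120 + √279 = 9.1594 + 16.7033 = 25.8627.
M = (25.8627)² = 668.88 ppb.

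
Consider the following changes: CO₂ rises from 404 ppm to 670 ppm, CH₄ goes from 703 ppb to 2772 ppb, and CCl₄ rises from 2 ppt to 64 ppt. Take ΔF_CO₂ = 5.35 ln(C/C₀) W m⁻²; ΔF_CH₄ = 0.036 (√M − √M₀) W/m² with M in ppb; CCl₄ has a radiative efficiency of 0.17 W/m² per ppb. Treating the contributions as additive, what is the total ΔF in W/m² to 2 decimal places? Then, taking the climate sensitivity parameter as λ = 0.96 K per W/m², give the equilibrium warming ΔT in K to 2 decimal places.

CO₂: 5.35 × ln(670/404) = 5.35 × ln(1.65842) = 5.35 × 0.50587 = 2.7064 W/m².
CH₄: 0.036 × (√2772 − √703) = 0.036 × (52.6498 − 26.5141) = 0.036 × 26.1357 = 0.9409 W/m².
CCl₄: Δ = 64 − 2 = 62 ppt = 0.062 ppb; ΔF = 0.17 × 0.062 = 0.0105 W/m².
Total ΔF = 2.7064 + 0.9409 + 0.0105 = 3.6578 W/m².
ΔT = λ ΔF = 0.96 × 3.66 = 3.5136 K.

ΔF = 3.66 W/m²; ΔT = 3.51 K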